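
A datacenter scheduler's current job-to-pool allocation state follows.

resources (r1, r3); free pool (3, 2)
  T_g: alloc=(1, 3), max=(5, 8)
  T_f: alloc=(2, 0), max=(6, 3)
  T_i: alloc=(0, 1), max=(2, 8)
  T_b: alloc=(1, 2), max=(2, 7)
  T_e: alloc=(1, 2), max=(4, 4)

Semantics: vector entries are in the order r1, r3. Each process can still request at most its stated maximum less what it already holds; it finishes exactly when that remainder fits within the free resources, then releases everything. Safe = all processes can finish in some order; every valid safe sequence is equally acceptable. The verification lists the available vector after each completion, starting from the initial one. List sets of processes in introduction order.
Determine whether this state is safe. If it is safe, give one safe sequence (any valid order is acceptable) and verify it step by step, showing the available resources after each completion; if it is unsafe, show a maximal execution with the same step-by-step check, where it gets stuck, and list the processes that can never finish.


The state is UNSAFE.
Key observation: after T_e, T_f complete, (6, 4) is the best the pool ever gets, yet each leftover process wants more r3.
Going as far as possible: T_e, T_f; after that, nothing fits. Step-by-step check:
  pool = (3, 2)
  run T_e (needs (3, 2), free (3, 2)); after release of (1, 2) the pool is (4, 4)
  run T_f (needs (4, 3), free (4, 4)); after release of (2, 0) the pool is (6, 4)
  T_g cannot run: need (4, 5) vs free (6, 4) (insufficient r3)
  T_i cannot run: need (2, 7) vs free (6, 4) (insufficient r3)
  T_b cannot run: need (1, 5) vs free (6, 4) (insufficient r3)
Permanently blocked: T_g, T_i and T_b.


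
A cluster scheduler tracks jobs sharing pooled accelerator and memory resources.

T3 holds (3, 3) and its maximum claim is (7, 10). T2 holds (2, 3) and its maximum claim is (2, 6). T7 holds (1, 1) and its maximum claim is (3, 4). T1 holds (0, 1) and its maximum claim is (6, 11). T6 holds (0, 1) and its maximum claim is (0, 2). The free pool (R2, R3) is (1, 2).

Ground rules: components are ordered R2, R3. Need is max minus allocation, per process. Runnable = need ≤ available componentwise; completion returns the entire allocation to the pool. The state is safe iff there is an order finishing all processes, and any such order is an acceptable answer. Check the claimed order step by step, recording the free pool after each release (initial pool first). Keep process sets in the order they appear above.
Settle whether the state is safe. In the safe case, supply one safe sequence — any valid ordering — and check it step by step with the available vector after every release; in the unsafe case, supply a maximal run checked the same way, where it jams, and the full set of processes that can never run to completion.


The state is SAFE; one workable sequence: T6, T2, T7, T3, T1.
Key observation: at T2 the run first touches a limit — (0, 3) against (1, 3), exact on a resource it actually requests.
Check, step by step:
  pool = (1, 2)
  T6 needs (0, 1) <= (1, 2) -> finishes; pool += (0, 1) = (1, 3)
  T2 needs (0, 3) <= (1, 3) -> finishes; pool += (2, 3) = (3, 6)
  T7 needs (2, 3) <= (3, 6) -> finishes; pool += (1, 1) = (4, 7)
  T3 needs (4, 7) <= (4, 7) -> finishes; pool += (3, 3) = (7, 10)
  T1 needs (6, 10) <= (7, 10) -> finishes; pool += (0, 1) = (7, 11)


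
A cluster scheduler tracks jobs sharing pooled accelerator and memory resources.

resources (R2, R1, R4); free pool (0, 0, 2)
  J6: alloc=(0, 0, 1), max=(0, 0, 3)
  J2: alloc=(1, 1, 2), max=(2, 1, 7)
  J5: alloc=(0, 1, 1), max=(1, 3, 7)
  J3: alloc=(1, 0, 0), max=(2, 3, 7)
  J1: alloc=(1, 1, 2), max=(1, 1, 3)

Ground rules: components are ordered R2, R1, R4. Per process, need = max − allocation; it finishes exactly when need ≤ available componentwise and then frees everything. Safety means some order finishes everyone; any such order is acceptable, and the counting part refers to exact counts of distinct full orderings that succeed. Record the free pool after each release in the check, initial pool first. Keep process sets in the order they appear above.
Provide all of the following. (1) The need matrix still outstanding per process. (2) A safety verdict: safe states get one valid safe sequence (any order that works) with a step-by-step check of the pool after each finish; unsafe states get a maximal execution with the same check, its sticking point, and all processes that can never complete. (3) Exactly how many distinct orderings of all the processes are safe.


(1) Need matrix, components ordered R2, R1, R4:
  J6: (0, 0, 2)
  J2: (1, 0, 5)
  J5: (1, 2, 6)
  J3: (1, 3, 7)
  J1: (0, 0, 1)
(2) SAFE. One safe sequence: J6, J1, J2, J5, J3.
Key observation: J6 is the earliest step where a requested resource binds exactly: need (0, 0, 2), pool (0, 0, 2) at its turn.
Check, step by step:
  pool = (0, 0, 2)
  run J6 (needs (0, 0, 2), free (0, 0, 2)); after release of (0, 0, 1) the pool is (0, 0, 3)
  run J1 (needs (0, 0, 1), free (0, 0, 3)); after release of (1, 1, 2) the pool is (1, 1, 5)
  run J2 (needs (1, 0, 5), free (1, 1, 5)); after release of (1, 1, 2) the pool is (2, 2, 7)
  run J5 (needs (1, 2, 6), free (2, 2, 7)); after release of (0, 1, 1) the pool is (2, 3, 8)
  run J3 (needs (1, 3, 7), free (2, 3, 8)); after release of (1, 0, 0) the pool is (3, 3, 8)
(3) Exactly 2 of the possible complete orderings are safe sequences.


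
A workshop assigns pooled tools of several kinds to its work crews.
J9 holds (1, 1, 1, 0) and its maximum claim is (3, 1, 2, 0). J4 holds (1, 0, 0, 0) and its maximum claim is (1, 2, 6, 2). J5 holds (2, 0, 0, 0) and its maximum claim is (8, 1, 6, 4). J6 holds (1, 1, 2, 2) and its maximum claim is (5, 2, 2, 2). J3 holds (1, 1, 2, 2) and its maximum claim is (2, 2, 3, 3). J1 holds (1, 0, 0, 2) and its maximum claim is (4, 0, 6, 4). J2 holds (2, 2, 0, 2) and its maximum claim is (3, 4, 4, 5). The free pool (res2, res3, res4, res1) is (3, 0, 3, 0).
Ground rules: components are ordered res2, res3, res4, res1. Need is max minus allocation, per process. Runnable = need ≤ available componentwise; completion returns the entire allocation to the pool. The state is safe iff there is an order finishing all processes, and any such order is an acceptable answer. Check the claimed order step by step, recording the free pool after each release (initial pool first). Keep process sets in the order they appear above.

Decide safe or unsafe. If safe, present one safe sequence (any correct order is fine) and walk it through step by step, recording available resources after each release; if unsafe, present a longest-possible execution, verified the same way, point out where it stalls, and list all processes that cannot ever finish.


SAFE, for example via the order J9, J6, J1, J3, J4, J2, J5.
Key observation: the first exact fit in this order is J6 — it needs (4, 1, 0, 0) with (4, 1, 4, 0) free, meeting a requested resource to the last unit.
Verifying each step:
  pool = (3, 0, 3, 0)
  run J9 (needs (2, 0, 1, 0), free (3, 0, 3, 0)); after release of (1, 1, 1, 0) the pool is (4, 1, 4, 0)
  run J6 (needs (4, 1, 0, 0), free (4, 1, 4, 0)); after release of (1, 1, 2, 2) the pool is (5, 2, 6, 2)
  run J1 (needs (3, 0, 6, 2), free (5, 2, 6, 2)); after release of (1, 0, 0, 2) the pool is (6, 2, 6, 4)
  run J3 (needs (1, 1, 1, 1), free (6, 2, 6, 4)); after release of (1, 1, 2, 2) the pool is (7, 3, 8, 6)
  run J4 (needs (0, 2, 6, 2), free (7, 3, 8, 6)); after release of (1, 0, 0, 0) the pool is (8, 3, 8, 6)
  run J2 (needs (1, 2, 4, 3), free (8, 3, 8, 6)); after release of (2, 2, 0, 2) the pool is (10, 5, 8, 8)
  run J5 (needs (6, 1, 6, 4), free (10, 5, 8, 8)); after release of (2, 0, 0, 0) the pool is (12, 5, 8, 8)


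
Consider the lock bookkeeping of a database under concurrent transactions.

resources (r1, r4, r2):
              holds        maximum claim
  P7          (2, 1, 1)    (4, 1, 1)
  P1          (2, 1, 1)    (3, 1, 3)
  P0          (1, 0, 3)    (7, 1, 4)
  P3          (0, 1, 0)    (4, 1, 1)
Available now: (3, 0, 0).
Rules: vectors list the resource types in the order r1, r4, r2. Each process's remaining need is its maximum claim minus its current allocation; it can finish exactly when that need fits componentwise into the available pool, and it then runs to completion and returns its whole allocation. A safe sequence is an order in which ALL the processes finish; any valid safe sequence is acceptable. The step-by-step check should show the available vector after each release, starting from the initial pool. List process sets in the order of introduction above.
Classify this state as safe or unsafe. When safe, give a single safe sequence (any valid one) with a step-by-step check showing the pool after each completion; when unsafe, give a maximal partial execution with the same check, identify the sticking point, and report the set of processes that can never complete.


UNSAFE — no complete ordering exists.
Key observation: after P7, P3 the pool peaks at (5, 2, 1), and each blocked process is short somewhere: P1 on r2; P0 on r1.
Going as far as possible: P7, P3; after that, nothing fits. Walking it through:
  pool = (3, 0, 0)
  run P7 (needs (2, 0, 0), free (3, 0, 0)); after release of (2, 1, 1) the pool is (5, 1, 1)
  run P3 (needs (4, 0, 1), free (5, 1, 1)); after release of (0, 1, 0) the pool is (5, 2, 1)
  P1 cannot run: need (1, 0, 2) vs free (5, 2, 1) (insufficient r2)
  P0 cannot run: need (6, 1, 1) vs free (5, 2, 1) (insufficient r1)
Never able to finish: P1 and P0.


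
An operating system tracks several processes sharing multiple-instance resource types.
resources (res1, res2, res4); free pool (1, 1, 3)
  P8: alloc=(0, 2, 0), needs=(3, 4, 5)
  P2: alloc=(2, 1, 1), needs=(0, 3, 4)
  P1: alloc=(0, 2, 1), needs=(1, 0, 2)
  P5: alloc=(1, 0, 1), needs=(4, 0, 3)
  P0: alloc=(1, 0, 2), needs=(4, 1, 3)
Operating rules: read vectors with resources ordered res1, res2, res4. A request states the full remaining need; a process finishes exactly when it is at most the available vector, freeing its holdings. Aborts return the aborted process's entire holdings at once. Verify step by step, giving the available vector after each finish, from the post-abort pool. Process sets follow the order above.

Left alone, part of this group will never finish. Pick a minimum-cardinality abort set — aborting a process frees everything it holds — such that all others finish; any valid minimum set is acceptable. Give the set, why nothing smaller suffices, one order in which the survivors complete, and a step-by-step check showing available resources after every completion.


The answer: abort P5.
Key observation: aborting P5 returns (1, 0, 1), and P0 — hopeless before — runs at step 3 with the returned capacity in the pool.
Minimality: the empty abort set fails — the state is deadlocked as it stands.
The survivors complete as P1, P2, P0, P8. Step-by-step check (starting from the post-abort pool):
  pool = (2, 1, 4)
  run P1 (needs (1, 0, 2), free (2, 1, 4)); after release of (0, 2, 1) the pool is (2, 3, 5)
  run P2 (needs (0, 3, 4), free (2, 3, 5)); after release of (2, 1, 1) the pool is (4, 4, 6)
  run P0 (needs (4, 1, 3), free (4, 4, 6)); after release of (1, 0, 2) the pool is (5, 4, 8)
  run P8 (needs (3, 4, 5), free (5, 4, 8)); after release of (0, 2, 0) the pool is (5, 6, 8)


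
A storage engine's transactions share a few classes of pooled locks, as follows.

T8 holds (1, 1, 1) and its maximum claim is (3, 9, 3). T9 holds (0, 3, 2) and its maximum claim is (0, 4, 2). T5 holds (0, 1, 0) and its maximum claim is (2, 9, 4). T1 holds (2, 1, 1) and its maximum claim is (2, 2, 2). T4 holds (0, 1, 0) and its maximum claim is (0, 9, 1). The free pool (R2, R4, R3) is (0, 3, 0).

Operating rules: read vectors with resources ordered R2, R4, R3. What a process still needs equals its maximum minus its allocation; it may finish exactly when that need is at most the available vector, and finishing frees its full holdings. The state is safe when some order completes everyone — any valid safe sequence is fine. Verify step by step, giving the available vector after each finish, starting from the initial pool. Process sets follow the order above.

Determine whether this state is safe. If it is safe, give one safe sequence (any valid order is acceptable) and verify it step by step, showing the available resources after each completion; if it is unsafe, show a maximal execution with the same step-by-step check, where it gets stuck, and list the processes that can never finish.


UNSAFE.
Key observation: T9, T1 can finish, but then (2, 7, 3) is all there is, and the blocked group's R4 demands exceed it.
A maximal execution: T9, T1 — then nothing else fits. Verifying each step:
  pool = (0, 3, 0)
  T9 needs (0, 1, 0) <= (0, 3, 0) -> finishes; pool += (0, 3, 2) = (0, 6, 2)
  T1 needs (0, 1, 1) <= (0, 6, 2) -> finishes; pool += (2, 1, 1) = (2, 7, 3)
  T8 still needs (2, 8, 2) but only (2, 7, 3) is free — short on R4
  T5 still needs (2, 8, 4) but only (2, 7, 3) is free — short on R4 and R3
  T4 still needs (0, 8, 1) but only (2, 7, 3) is free — short on R4
Permanently blocked: T8, T5 and T4.


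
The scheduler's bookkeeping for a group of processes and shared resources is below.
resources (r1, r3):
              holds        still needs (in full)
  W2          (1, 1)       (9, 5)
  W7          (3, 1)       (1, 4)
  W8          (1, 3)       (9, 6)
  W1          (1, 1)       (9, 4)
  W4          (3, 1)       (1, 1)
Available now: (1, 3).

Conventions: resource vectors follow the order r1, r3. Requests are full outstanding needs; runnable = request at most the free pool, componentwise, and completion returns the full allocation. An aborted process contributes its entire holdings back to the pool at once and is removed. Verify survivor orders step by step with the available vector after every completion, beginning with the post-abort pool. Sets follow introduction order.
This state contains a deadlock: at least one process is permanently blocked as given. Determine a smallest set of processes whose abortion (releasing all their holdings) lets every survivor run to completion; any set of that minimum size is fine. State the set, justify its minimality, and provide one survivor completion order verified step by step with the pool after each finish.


The answer: abort W8 and W1.
Key observation: before aborting W8 and W1, W2 was permanently blocked — no order could ever run it; afterwards it completes at step 3.
Why nothing smaller works — every single abort fails: W2 alone leaves W8 blocked (short on r1); W7 alone leaves W2 blocked (short on r1); W8 alone leaves W2 blocked (short on r1); W1 alone leaves W2 blocked (short on r1); W4 alone leaves W2 blocked (short on r1).
One survivor order: W4, W7, W2. Walking it through (post-abort pool first):
  pool = (3, 7)
  W4 needs (1, 1) <= (3, 7) -> finishes; pool += (3, 1) = (6, 8)
  W7 needs (1, 4) <= (6, 8) -> finishes; pool += (3, 1) = (9, 9)
  W2 needs (9, 5) <= (9, 9) -> finishes; pool += (1, 1) = (10, 10)


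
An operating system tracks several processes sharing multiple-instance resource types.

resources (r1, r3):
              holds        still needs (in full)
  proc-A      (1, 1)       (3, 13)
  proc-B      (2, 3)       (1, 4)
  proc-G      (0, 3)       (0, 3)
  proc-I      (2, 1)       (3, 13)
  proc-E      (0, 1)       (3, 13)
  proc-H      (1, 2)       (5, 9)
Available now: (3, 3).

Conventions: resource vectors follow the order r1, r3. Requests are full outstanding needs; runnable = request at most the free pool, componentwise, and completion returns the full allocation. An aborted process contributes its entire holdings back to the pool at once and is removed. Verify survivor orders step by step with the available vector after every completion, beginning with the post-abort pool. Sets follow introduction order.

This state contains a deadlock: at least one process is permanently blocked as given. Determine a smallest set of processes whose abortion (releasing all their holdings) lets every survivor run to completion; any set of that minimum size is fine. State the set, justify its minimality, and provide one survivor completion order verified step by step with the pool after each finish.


The answer: abort proc-A and proc-I.
Key observation: before aborting proc-A and proc-I, proc-E was permanently blocked — no order could ever run it; afterwards it completes at step 4.
Why nothing smaller works — every single abort fails: proc-A alone leaves proc-I blocked (short on r3); proc-B alone leaves proc-A blocked (short on r3); proc-G alone leaves proc-A blocked (short on r3); proc-I alone leaves proc-A blocked (short on r3); proc-E alone leaves proc-A blocked (short on r3); proc-H alone leaves proc-A blocked (short on r3).
The survivors complete as proc-B, proc-G, proc-H, proc-E. Verifying each step (starting from the post-abort pool):
  pool = (6, 5)
  run proc-B (needs (1, 4), free (6, 5)); after release of (2, 3) the pool is (8, 8)
  run proc-G (needs (0, 3), free (8, 8)); after release of (0, 3) the pool is (8, 11)
  run proc-H (needs (5, 9), free (8, 11)); after release of (1, 2) the pool is (9, 13)
  run proc-E (needs (3, 13), free (9, 13)); after release of (0, 1) the pool is (9, 14)


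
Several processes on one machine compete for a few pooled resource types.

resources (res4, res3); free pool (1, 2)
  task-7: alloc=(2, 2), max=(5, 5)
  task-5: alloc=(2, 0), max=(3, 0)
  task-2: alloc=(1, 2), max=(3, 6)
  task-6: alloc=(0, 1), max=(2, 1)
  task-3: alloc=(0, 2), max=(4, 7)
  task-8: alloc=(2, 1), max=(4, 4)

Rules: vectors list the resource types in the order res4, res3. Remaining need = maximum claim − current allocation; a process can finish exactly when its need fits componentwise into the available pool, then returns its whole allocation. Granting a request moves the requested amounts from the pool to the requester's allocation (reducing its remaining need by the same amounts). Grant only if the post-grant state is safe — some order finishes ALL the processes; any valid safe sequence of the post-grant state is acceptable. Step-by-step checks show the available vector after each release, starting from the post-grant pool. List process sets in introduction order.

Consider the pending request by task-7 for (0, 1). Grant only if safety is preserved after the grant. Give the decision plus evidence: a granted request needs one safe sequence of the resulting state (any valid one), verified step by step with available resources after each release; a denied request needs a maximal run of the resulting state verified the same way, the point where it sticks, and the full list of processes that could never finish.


GRANT — the state after the grant stays safe, e.g. via task-5, task-6, task-7, task-2, task-3, task-8.
Key observation: with (1, 1) left after the transfer, task-5 can run at once — the state stays safe.
Step-by-step check of the post-grant state:
  pool = (1, 1)
  task-5: need (1, 0) fits (1, 1); releases (2, 0), pool now (3, 1)
  task-6: need (2, 0) fits (3, 1); releases (0, 1), pool now (3, 2)
  task-7: need (3, 2) fits (3, 2); releases (2, 3), pool now (5, 5)
  task-2: need (2, 4) fits (5, 5); releases (1, 2), pool now (6, 7)
  task-3: need (4, 5) fits (6, 7); releases (0, 2), pool now (6, 9)
  task-8: need (2, 3) fits (6, 9); releases (2, 1), pool now (8, 10)


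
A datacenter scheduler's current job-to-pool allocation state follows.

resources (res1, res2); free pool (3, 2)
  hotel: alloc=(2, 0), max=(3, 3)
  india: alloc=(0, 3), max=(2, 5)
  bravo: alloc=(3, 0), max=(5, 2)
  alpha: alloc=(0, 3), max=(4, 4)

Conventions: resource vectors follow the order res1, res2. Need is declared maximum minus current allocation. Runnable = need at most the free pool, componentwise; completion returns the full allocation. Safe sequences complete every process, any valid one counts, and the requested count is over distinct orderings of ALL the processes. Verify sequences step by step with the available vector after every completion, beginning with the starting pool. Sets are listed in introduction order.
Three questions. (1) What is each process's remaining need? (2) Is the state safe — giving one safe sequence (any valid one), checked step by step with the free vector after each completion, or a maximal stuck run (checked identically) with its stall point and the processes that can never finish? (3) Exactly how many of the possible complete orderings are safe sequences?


(1) Need matrix, components ordered res1, res2:
  hotel: (1, 3)
  india: (2, 2)
  bravo: (2, 2)
  alpha: (4, 1)
(2) SAFE. One safe sequence: bravo, alpha, india, hotel.
Key observation: reading the order forward, bravo is the first process whose need (2, 2) meets the free pool (3, 2) exactly on a resource it requests.
Check, step by step:
  pool = (3, 2)
  run bravo (needs (2, 2), free (3, 2)); after release of (3, 0) the pool is (6, 2)
  run alpha (needs (4, 1), free (6, 2)); after release of (0, 3) the pool is (6, 5)
  run india (needs (2, 2), free (6, 5)); after release of (0, 3) the pool is (6, 8)
  run hotel (needs (1, 3), free (6, 8)); after release of (2, 0) the pool is (8, 8)
(3) The exact count: 8 of the possible complete orderings are safe sequences.


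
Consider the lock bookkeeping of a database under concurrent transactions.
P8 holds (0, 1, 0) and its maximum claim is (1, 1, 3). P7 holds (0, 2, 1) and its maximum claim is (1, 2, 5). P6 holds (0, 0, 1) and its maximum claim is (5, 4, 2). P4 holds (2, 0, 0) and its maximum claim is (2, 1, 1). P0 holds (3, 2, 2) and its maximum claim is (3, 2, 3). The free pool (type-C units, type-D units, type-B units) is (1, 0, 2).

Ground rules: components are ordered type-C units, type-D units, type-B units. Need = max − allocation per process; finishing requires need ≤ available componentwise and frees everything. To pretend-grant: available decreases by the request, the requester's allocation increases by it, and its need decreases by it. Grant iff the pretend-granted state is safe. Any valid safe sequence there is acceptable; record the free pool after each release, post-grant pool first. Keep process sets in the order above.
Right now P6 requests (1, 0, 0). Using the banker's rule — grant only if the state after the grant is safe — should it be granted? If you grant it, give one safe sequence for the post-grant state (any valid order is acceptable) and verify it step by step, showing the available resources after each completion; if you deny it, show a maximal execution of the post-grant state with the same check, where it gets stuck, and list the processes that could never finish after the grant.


GRANT: granting preserves safety; a valid post-grant sequence is P0, P7, P4, P8, P6.
Key observation: after the grant the pool drops to (0, 0, 2), which still lets P0 finish first and unwind the rest.
Step-by-step check of the post-grant state:
  pool = (0, 0, 2)
  P0: need (0, 0, 1) fits (0, 0, 2); releases (3, 2, 2), pool now (3, 2, 4)
  P7: need (1, 0, 4) fits (3, 2, 4); releases (0, 2, 1), pool now (3, 4, 5)
  P4: need (0, 1, 1) fits (3, 4, 5); releases (2, 0, 0), pool now (5, 4, 5)
  P8: need (1, 0, 3) fits (5, 4, 5); releases (0, 1, 0), pool now (5, 5, 5)
  P6: need (4, 4, 1) fits (5, 5, 5); releases (1, 0, 1), pool now (6, 5, 6)


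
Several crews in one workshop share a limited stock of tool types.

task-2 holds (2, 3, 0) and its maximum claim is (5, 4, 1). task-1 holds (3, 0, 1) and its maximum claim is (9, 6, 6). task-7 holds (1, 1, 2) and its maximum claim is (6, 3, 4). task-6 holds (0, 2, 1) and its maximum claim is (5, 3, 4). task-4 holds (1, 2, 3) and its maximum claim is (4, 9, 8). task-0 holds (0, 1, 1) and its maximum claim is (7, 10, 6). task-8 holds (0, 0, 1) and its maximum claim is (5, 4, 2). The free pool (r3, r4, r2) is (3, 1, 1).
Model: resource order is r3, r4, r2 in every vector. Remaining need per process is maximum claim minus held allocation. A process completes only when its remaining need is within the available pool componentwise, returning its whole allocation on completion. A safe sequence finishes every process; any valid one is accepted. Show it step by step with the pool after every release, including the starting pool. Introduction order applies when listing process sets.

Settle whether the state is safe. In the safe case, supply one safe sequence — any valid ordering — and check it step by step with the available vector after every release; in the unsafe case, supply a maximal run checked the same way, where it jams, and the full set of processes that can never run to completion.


SAFE, for example via the order task-2, task-8, task-7, task-6, task-1, task-4, task-0.
Key observation: at task-2 the run first touches a limit — (3, 1, 1) against (3, 1, 1), exact on a resource it actually requests.
Check, step by step:
  pool = (3, 1, 1)
  run task-2 (needs (3, 1, 1), free (3, 1, 1)); after release of (2, 3, 0) the pool is (5, 4, 1)
  run task-8 (needs (5, 4, 1), free (5, 4, 1)); after release of (0, 0, 1) the pool is (5, 4, 2)
  run task-7 (needs (5, 2, 2), free (5, 4, 2)); after release of (1, 1, 2) the pool is (6, 5, 4)
  run task-6 (needs (5, 1, 3), free (6, 5, 4)); after release of (0, 2, 1) the pool is (6, 7, 5)
  run task-1 (needs (6, 6, 5), free (6, 7, 5)); after release of (3, 0, 1) the pool is (9, 7, 6)
  run task-4 (needs (3, 7, 5), free (9, 7, 6)); after release of (1, 2, 3) the pool is (10, 9, 9)
  run task-0 (needs (7, 9, 5), free (10, 9, 9)); after release of (0, 1, 1) the pool is (10, 10, 10)


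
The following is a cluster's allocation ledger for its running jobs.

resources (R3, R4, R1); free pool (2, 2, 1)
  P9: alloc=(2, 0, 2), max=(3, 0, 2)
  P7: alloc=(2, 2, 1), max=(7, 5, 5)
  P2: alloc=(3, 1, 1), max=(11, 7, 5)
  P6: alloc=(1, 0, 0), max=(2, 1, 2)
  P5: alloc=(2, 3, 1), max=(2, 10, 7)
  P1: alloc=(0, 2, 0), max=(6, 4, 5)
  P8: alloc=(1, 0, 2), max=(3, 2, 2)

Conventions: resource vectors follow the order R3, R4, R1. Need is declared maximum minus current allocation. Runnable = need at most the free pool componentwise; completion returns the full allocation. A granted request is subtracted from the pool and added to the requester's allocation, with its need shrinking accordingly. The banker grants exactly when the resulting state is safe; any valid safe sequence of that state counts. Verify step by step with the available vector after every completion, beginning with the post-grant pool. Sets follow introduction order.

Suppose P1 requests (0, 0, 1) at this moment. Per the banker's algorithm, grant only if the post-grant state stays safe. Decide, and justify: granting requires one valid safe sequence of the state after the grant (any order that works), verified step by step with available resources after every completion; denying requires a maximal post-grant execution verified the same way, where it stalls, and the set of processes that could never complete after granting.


GRANT — the state after the grant stays safe, e.g. via P8, P9, P6, P1, P7, P2, P5.
Key observation: even at the reduced pool (2, 2, 0), P8 fits immediately, so safety survives the grant.
Check on the post-grant state, step by step:
  pool = (2, 2, 0)
  P8: need (2, 2, 0) fits (2, 2, 0); releases (1, 0, 2), pool now (3, 2, 2)
  P9: need (1, 0, 0) fits (3, 2, 2); releases (2, 0, 2), pool now (5, 2, 4)
  P6: need (1, 1, 2) fits (5, 2, 4); releases (1, 0, 0), pool now (6, 2, 4)
  P1: need (6, 2, 4) fits (6, 2, 4); releases (0, 2, 1), pool now (6, 4, 5)
  P7: need (5, 3, 4) fits (6, 4, 5); releases (2, 2, 1), pool now (8, 6, 6)
  P2: need (8, 6, 4) fits (8, 6, 6); releases (3, 1, 1), pool now (11, 7, 7)
  P5: need (0, 7, 6) fits (11, 7, 7); releases (2, 3, 1), pool now (13, 10, 8)


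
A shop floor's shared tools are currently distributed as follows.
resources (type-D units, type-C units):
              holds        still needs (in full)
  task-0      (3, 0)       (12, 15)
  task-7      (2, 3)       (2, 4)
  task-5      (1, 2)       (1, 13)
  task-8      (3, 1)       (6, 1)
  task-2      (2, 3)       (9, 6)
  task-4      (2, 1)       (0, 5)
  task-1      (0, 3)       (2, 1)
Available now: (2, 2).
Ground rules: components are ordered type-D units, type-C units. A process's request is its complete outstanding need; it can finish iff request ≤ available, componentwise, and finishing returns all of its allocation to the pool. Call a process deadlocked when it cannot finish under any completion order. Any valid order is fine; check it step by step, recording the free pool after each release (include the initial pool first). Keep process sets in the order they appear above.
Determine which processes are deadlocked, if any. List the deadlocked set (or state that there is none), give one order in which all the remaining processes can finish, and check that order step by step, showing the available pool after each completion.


Nothing here is deadlocked.
Key observation: task-1 fits the free pool immediately, and its release cascades until everyone finishes.
The rest can finish in the order task-1, task-4, task-7, task-8, task-2, task-5, task-0. Check, step by step:
  pool = (2, 2)
  task-1: need (2, 1) fits (2, 2); releases (0, 3), pool now (2, 5)
  task-4: need (0, 5) fits (2, 5); releases (2, 1), pool now (4, 6)
  task-7: need (2, 4) fits (4, 6); releases (2, 3), pool now (6, 9)
  task-8: need (6, 1) fits (6, 9); releases (3, 1), pool now (9, 10)
  task-2: need (9, 6) fits (9, 10); releases (2, 3), pool now (11, 13)
  task-5: need (1, 13) fits (11, 13); releases (1, 2), pool now (12, 15)
  task-0: need (12, 15) fits (12, 15); releases (3, 0), pool now (15, 15)


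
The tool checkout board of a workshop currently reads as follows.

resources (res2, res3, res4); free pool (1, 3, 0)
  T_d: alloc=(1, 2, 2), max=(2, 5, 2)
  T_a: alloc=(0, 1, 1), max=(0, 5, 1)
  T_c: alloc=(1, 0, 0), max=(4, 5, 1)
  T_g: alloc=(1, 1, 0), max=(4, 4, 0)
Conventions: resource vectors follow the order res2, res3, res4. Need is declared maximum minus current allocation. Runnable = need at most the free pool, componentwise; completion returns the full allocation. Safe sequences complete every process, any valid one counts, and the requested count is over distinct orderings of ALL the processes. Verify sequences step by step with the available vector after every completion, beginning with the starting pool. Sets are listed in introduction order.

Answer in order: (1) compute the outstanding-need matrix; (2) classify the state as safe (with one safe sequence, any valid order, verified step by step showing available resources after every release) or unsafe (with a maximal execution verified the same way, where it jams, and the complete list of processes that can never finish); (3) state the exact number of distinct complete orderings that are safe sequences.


(1) Outstanding need per process (order res2, res3, res4):
  T_d: (1, 3, 0)
  T_a: (0, 4, 0)
  T_c: (3, 5, 1)
  T_g: (3, 3, 0)
(2) The state is UNSAFE.
Key observation: the pool after T_d, T_a is (2, 6, 3); every surviving request exceeds it in res2, so progress ends there.
A maximal execution: T_d, T_a — then nothing else fits. Step-by-step check:
  pool = (1, 3, 0)
  run T_d (needs (1, 3, 0), free (1, 3, 0)); after release of (1, 2, 2) the pool is (2, 5, 2)
  run T_a (needs (0, 4, 0), free (2, 5, 2)); after release of (0, 1, 1) the pool is (2, 6, 3)
  blocked: T_c wants (3, 5, 1), pool (2, 6, 3) — not enough res2
  blocked: T_g wants (3, 3, 0), pool (2, 6, 3) — not enough res2
Permanently blocked: T_c and T_g.
(3) Precisely 0 of the possible complete orderings are safe sequences.


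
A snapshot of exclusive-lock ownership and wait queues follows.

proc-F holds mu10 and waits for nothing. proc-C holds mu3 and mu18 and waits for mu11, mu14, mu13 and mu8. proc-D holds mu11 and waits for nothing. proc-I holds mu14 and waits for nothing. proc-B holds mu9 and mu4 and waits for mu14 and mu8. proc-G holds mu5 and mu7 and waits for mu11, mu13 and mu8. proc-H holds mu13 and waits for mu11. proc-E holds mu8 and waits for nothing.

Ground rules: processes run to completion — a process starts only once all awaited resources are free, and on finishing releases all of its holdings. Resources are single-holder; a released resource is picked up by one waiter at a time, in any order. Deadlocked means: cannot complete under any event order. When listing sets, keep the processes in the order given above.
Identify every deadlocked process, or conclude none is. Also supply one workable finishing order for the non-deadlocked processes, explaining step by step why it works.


No process is deadlocked.
Key observation: the waits form no ring: some process can always run, and its releases unblock the others one by one.
The rest can finish in the order proc-F, proc-I, proc-E, proc-D, proc-B, proc-H, proc-C, proc-G.
Verifying each step:
  run proc-F (it waits on nothing); releases mu10
  run proc-I (it waits on nothing); releases mu14
  run proc-E (it waits on nothing); releases mu8
  run proc-D (it waits on nothing); releases mu11
  proc-B waits on mu14 and mu8 — all released -> runs and releases mu9 and mu4
  proc-H waits on mu11 — all released -> runs and releases mu13
  proc-C waits on mu11, mu14, mu13 and mu8 — all released -> runs and releases mu3 and mu18
  proc-G waits on mu11, mu13 and mu8 — all released -> runs and releases mu5 and mu7


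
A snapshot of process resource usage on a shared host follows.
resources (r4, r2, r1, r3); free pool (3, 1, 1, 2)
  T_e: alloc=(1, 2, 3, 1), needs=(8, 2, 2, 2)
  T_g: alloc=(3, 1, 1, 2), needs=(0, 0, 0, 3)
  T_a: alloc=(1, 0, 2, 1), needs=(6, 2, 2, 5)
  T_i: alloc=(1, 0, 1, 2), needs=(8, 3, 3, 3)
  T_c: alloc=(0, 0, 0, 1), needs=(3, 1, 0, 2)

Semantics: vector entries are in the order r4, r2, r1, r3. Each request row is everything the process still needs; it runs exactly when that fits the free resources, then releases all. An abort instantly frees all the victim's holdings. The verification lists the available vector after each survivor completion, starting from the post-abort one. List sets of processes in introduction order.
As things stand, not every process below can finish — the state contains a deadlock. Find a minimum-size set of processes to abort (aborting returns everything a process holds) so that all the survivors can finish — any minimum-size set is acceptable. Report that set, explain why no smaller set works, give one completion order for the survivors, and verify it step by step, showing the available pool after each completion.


The answer: abort T_i.
Key observation: aborting T_i returns (1, 0, 1, 2), and T_e — hopeless before — runs at step 4 with the returned capacity in the pool.
Why nothing smaller works: aborting no one leaves the state deadlocked as given.
Survivors finish in the order: T_g, T_a, T_c, T_e. Step-by-step check (pool after the aborts first):
  pool = (4, 1, 2, 4)
  T_g needs (0, 0, 0, 3) <= (4, 1, 2, 4) -> finishes; pool += (3, 1, 1, 2) = (7, 2, 3, 6)
  T_a needs (6, 2, 2, 5) <= (7, 2, 3, 6) -> finishes; pool += (1, 0, 2, 1) = (8, 2, 5, 7)
  T_c needs (3, 1, 0, 2) <= (8, 2, 5, 7) -> finishes; pool += (0, 0, 0, 1) = (8, 2, 5, 8)
  T_e needs (8, 2, 2, 2) <= (8, 2, 5, 8) -> finishes; pool += (1, 2, 3, 1) = (9, 4, 8, 9)


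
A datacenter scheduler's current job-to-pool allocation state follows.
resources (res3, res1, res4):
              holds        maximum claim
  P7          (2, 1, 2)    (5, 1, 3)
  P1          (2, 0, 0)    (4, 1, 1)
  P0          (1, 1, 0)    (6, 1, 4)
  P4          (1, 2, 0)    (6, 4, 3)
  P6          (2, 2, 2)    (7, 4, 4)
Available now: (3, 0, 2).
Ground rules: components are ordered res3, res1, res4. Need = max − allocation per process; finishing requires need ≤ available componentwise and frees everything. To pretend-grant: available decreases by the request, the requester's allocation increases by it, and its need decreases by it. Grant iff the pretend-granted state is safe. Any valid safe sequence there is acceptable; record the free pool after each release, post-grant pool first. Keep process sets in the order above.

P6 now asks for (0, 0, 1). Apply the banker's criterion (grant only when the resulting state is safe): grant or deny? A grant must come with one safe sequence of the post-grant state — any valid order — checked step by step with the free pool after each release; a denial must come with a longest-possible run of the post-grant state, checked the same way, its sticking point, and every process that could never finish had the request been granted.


DENY. Granting would leave the state unsafe.
Key observation: after P7, P1 the pool peaks at (7, 1, 3), and each blocked process is short somewhere: P0 on res4; P4 on res1; P6 on res1.
Pretend the grant happened; the run P7, P1 goes as far as possible. Step-by-step check:
  pool = (3, 0, 1)
  P7 needs (3, 0, 1) <= (3, 0, 1) -> finishes; pool += (2, 1, 2) = (5, 1, 3)
  P1 needs (2, 1, 1) <= (5, 1, 3) -> finishes; pool += (2, 0, 0) = (7, 1, 3)
  P0 still needs (5, 0, 4) but only (7, 1, 3) is free — short on res4
  P4 still needs (5, 2, 3) but only (7, 1, 3) is free — short on res1
  P6 still needs (5, 2, 1) but only (7, 1, 3) is free — short on res1
Processes that could never finish after the grant: P0, P4 and P6.


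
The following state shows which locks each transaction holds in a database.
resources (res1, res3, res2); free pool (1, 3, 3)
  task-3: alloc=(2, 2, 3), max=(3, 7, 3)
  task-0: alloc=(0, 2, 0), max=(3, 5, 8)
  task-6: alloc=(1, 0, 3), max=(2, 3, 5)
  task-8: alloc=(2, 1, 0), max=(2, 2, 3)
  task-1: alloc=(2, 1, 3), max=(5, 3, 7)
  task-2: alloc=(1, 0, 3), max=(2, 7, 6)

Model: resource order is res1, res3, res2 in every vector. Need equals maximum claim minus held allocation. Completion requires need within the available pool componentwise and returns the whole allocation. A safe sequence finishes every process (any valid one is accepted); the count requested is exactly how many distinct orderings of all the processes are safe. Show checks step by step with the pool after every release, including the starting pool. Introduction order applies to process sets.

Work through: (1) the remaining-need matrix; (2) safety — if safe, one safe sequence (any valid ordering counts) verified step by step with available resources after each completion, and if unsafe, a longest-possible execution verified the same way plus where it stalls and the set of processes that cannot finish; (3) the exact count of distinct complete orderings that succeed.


(1) Remaining need (order res1, res3, res2):
  task-3: (1, 5, 0)
  task-0: (3, 3, 8)
  task-6: (1, 3, 2)
  task-8: (0, 1, 3)
  task-1: (3, 2, 4)
  task-2: (1, 7, 3)
(2) SAFE — a valid safe sequence is task-8, task-6, task-1, task-3, task-0, task-2.
Key observation: task-8 marks the first exact bind of the order: its need (0, 1, 3) fits the free (1, 3, 3) with zero slack on a requested resource.
Walking it through:
  pool = (1, 3, 3)
  task-8: need (0, 1, 3) fits (1, 3, 3); releases (2, 1, 0), pool now (3, 4, 3)
  task-6: need (1, 3, 2) fits (3, 4, 3); releases (1, 0, 3), pool now (4, 4, 6)
  task-1: need (3, 2, 4) fits (4, 4, 6); releases (2, 1, 3), pool now (6, 5, 9)
  task-3: need (1, 5, 0) fits (6, 5, 9); releases (2, 2, 3), pool now (8, 7, 12)
  task-0: need (3, 3, 8) fits (8, 7, 12); releases (0, 2, 0), pool now (8, 9, 12)
  task-2: need (1, 7, 3) fits (8, 9, 12); releases (1, 0, 3), pool now (9, 9, 15)
(3) Precisely 8 of the possible complete orderings are safe sequences.


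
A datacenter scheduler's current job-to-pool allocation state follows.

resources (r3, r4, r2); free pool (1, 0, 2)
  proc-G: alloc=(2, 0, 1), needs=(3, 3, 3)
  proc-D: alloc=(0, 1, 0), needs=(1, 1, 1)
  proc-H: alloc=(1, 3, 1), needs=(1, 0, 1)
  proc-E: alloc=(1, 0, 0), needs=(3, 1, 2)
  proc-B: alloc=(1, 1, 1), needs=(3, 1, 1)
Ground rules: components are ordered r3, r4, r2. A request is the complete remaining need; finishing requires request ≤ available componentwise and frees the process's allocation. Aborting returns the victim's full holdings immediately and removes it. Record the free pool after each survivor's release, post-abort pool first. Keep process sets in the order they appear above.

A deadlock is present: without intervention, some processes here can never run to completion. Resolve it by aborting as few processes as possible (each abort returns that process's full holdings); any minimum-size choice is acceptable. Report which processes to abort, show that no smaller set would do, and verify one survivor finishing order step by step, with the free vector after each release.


The answer: abort proc-B.
Key observation: no ordering could ever have run proc-G before the abort of proc-B; with (1, 1, 1) back in the pool it fits at step 3.
Minimality: the empty abort set fails — the state is deadlocked as it stands.
The survivors complete as proc-D, proc-H, proc-G, proc-E. Check, step by step (starting from the post-abort pool):
  pool = (2, 1, 3)
  run proc-D (needs (1, 1, 1), free (2, 1, 3)); after release of (0, 1, 0) the pool is (2, 2, 3)
  run proc-H (needs (1, 0, 1), free (2, 2, 3)); after release of (1, 3, 1) the pool is (3, 5, 4)
  run proc-G (needs (3, 3, 3), free (3, 5, 4)); after release of (2, 0, 1) the pool is (5, 5, 5)
  run proc-E (needs (3, 1, 2), free (5, 5, 5)); after release of (1, 0, 0) the pool is (6, 5, 5)
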